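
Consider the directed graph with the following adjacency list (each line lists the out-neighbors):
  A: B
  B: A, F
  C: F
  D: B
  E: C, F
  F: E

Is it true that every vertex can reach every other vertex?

No

There is no directed path from B to D, so the graph is not strongly connected.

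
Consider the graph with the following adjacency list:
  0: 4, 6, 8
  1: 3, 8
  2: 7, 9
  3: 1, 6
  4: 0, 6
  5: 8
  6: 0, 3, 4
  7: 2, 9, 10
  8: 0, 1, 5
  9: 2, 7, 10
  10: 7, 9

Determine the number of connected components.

2

Starting from 2 we can reach 2, 7, 9, 10. That is one component of size 4.
Starting from 0 we can reach 0, 1, 3, 4, 5, 6, 8. That is one component of size 7.
Total: 2 components.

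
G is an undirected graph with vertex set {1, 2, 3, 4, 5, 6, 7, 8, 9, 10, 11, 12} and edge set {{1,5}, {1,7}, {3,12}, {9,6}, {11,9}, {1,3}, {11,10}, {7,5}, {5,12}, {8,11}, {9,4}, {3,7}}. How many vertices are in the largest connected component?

6

2 is isolated — a component by itself.
Starting from 1 we can reach 1, 3, 5, 7, 12. That is one component of size 5.
Starting from 4 we can reach 4, 6, 8, 9, 10, 11. That is one component of size 6.
The largest has 6 vertices.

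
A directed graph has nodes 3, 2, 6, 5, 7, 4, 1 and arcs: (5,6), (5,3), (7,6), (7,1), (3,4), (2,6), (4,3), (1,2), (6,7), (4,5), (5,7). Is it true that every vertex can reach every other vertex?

No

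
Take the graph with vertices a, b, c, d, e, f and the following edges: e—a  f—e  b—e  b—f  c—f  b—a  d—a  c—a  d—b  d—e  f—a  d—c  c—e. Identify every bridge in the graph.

none

The edges on the cycle d-b-f-c-d are not bridges since each lies on that cycle.
Every edge lies on some cycle, so there are no bridges.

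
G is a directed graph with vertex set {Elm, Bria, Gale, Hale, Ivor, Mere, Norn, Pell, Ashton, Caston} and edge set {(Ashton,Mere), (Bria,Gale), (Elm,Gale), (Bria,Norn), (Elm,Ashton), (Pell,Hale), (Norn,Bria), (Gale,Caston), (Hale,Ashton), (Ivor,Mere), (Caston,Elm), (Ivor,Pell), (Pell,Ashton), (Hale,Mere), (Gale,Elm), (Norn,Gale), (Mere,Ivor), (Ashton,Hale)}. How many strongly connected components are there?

3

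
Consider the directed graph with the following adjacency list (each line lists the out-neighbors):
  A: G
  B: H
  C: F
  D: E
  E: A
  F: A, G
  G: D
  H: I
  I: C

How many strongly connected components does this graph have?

6

{A, D, E, G} are all mutually reachable — one SCC of size 4.
{H} is an SCC by itself.
{I} is an SCC by itself.
{F} is an SCC by itself.
{C} is an SCC by itself.
(and 1 more singleton SCC)
That gives 6 strongly connected components.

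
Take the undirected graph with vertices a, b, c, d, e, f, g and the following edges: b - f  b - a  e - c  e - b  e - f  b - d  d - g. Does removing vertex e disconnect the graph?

Yes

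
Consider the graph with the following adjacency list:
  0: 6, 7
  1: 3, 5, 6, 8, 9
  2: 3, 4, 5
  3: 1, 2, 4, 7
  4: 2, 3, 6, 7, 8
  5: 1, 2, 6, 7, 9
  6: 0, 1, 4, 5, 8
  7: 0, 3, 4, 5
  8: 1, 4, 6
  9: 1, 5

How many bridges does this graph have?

The edges on the cycle 7-4-6-0-7 are not bridges since each lies on that cycle.
Every edge lies on some cycle, so there are no bridges.

0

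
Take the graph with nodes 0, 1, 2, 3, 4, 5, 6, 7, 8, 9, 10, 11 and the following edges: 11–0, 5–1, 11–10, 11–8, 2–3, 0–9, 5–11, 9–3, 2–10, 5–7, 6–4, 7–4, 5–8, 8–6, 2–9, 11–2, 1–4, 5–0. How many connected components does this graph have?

1

Starting from 0 we can reach 0, 1, 2, 3, 4, 5, 6, 7, 8, 9, 10, 11. That is one component of size 12.
Total: 1 component.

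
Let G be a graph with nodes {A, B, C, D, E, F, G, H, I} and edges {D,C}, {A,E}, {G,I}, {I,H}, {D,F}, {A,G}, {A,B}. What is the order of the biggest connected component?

6

Starting from C we can reach C, D, F. That is one component of size 3.
Starting from A we can reach A, B, E, G, H, I. That is one component of size 6.
The largest has 6 vertices.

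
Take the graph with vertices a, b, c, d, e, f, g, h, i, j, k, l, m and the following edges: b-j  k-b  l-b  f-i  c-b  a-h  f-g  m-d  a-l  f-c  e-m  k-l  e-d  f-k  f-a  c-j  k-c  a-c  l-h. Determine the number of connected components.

2

Starting from d we can reach d, e, m. That is one component of size 3.
Starting from a we can reach a, b, c, f, g, h, i, j, k, l. That is one component of size 10.
Total: 2 components.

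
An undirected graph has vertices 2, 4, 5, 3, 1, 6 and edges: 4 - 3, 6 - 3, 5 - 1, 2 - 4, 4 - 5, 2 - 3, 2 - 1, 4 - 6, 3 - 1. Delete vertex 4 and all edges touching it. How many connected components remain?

1

With 4 gone, the remaining components are: {1, 2, 3, 5, 6}.
That is 1 component.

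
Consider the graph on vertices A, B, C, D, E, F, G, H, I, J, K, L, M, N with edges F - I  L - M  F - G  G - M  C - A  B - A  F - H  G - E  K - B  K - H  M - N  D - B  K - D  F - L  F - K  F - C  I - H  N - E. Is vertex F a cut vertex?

Yes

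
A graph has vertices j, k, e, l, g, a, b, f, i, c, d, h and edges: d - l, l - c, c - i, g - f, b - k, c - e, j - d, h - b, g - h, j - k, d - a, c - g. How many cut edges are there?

4

The edges on the cycle j-d-l-c-g-h-b-k-j are not bridges since each lies on that cycle.
But removing d - a disconnects d from a; removing e - c disconnects e from c; removing f - g disconnects f from g; removing i - c disconnects i from c — these are bridges.
That makes 4 bridges.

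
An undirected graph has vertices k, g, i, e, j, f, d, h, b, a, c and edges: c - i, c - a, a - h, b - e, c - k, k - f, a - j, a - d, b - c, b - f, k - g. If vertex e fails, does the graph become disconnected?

No

Deleting e leaves 1 component (was 1), so e is not a cut vertex.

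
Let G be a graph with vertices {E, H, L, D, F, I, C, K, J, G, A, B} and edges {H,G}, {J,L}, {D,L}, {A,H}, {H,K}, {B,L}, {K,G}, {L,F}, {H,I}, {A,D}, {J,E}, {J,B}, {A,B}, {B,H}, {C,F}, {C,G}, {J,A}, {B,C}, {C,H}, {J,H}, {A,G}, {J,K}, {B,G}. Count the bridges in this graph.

The edges on the cycle A-D-L-B-A are not bridges since each lies on that cycle.
But removing E—J disconnects E from J; removing H—I disconnects H from I — these are bridges.
That makes 2 bridges.

2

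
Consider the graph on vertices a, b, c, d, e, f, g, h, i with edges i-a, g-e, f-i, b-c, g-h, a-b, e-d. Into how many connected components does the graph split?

Starting from d we can reach d, e, g, h. That is one component of size 4.
Starting from a we can reach a, b, c, f, i. That is one component of size 5.
Total: 2 components.

2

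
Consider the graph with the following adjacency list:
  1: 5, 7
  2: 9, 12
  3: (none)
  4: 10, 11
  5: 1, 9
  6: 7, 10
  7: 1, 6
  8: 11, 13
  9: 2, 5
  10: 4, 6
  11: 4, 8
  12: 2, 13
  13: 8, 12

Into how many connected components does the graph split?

2

3 is isolated — a component by itself.
Starting from 1 we can reach 1, 2, 4, 5, 6, 7, 8, 9, 10, 11, 12, 13. That is one component of size 12.
Total: 2 components.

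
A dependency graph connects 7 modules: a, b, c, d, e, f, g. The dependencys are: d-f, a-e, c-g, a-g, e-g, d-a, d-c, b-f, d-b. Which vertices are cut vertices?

Removing d increases the component count from 1 to 2, so d is a cut vertex.
By contrast removing f leaves 1 component; it is not a cut vertex. No other vertex is a cut vertex either.

d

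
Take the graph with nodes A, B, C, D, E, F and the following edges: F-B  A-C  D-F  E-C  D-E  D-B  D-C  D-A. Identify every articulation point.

D

Removing D increases the component count from 1 to 2, so D is a cut vertex.
By contrast removing F leaves 1 component; it is not a cut vertex. No other vertex is a cut vertex either.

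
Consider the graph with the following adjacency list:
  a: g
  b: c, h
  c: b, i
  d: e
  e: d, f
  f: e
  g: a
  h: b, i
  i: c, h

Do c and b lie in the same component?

Yes

From c we can reach b, c, h, i, which includes b.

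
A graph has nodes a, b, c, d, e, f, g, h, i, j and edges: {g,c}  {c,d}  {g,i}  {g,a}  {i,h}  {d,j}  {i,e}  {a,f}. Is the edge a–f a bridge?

Yes

Removing a–f leaves no path between a and f: the component count goes from 2 to 3. So it is a bridge.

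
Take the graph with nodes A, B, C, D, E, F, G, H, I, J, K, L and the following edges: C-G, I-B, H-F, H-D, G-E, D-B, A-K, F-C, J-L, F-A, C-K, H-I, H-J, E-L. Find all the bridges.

none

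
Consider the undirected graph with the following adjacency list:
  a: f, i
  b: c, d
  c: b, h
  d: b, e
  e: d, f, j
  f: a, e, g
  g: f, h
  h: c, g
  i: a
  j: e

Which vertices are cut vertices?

Removing a increases the component count from 1 to 2, so a is a cut vertex.
Removing e increases the component count from 1 to 2, so e is a cut vertex.
Removing f increases the component count from 1 to 2, so f is a cut vertex.
By contrast removing d leaves 1 component; it is not a cut vertex. No other vertex is a cut vertex either.

a, e, f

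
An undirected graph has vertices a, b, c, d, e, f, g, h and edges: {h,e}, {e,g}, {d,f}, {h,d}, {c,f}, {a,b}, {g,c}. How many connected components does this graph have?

2

Starting from a we can reach a, b. That is one component of size 2.
Starting from c we can reach c, d, e, f, g, h. That is one component of size 6.
Total: 2 components.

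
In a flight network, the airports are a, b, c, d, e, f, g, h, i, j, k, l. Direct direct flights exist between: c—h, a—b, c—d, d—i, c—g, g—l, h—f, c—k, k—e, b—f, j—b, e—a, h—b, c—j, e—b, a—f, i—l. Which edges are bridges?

none

The edges on the cycle c-k-e-a-f-h-c are not bridges since each lies on that cycle.
Every edge lies on some cycle, so there are no bridges.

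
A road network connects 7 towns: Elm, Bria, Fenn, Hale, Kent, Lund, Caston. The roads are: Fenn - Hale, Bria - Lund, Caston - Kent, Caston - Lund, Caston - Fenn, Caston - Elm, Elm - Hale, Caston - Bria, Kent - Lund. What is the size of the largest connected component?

Starting from Elm we can reach Elm, Bria, Fenn, Hale, Kent, Lund, Caston. That is one component of size 7.
The largest has 7 vertices.

7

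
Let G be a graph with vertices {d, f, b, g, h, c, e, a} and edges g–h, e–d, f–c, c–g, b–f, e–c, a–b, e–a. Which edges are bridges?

c-g, d-e, g-h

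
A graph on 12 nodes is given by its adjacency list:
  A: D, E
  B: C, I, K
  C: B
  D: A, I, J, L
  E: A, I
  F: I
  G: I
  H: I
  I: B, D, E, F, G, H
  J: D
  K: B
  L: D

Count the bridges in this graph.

8

The edges on the cycle I-D-A-E-I are not bridges since each lies on that cycle.
But removing I-B disconnects I from B; removing I-H disconnects I from H; removing D-L disconnects D from L; removing C-B disconnects C from B — these are bridges.
In total 8 edges are bridges.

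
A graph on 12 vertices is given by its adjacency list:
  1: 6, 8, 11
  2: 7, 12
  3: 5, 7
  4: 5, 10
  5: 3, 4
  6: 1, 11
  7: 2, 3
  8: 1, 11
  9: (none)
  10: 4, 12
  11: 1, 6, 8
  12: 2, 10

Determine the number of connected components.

9 is isolated — a component by itself.
Starting from 1 we can reach 1, 6, 8, 11. That is one component of size 4.
Starting from 2 we can reach 2, 3, 4, 5, 7, 10, 12. That is one component of size 7.
Total: 3 components.

3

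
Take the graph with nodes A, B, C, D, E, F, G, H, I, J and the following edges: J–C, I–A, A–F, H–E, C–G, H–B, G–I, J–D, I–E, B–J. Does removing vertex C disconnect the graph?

No

Deleting C leaves 1 component (was 1) (its neighbors G, J remain connected to each other), so C is not a cut vertex.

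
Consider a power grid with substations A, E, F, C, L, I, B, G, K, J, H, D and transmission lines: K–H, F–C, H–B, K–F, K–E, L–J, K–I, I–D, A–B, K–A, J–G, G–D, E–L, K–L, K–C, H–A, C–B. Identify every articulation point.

K

Removing K increases the component count from 1 to 2, so K is a cut vertex.
By contrast removing J leaves 1 component; it is not a cut vertex. No other vertex is a cut vertex either.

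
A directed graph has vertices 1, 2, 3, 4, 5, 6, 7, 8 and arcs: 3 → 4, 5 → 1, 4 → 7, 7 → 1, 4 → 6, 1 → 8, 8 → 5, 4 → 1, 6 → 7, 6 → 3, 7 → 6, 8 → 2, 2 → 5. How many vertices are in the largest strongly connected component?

4

{3, 4, 6, 7} are all mutually reachable — one SCC of size 4.
{1, 2, 5, 8} are all mutually reachable — one SCC of size 4.
The largest has 4 vertices.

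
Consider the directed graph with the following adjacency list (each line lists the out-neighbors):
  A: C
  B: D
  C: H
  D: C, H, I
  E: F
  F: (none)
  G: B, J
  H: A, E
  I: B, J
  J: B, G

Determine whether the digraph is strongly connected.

No

There is no directed path from F to I, so the graph is not strongly connected.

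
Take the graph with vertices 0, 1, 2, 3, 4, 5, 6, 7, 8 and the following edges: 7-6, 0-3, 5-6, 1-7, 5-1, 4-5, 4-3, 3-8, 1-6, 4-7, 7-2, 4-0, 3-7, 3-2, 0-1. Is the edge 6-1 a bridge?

No

After removing 6-1, the path 6-5-1 still connects them, so the edge is not a bridge.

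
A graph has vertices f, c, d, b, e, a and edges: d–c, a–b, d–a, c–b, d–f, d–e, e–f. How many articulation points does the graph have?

1

Removing d increases the component count from 1 to 2, so d is a cut vertex.
By contrast removing a leaves 1 component; it is not a cut vertex. No other vertex is a cut vertex either.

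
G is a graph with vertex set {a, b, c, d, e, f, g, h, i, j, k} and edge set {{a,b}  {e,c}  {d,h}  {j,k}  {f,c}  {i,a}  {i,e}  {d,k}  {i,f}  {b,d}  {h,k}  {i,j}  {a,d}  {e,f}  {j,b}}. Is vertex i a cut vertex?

Yes

Deleting i raises the number of components from 2 to 3, so i is a cut vertex.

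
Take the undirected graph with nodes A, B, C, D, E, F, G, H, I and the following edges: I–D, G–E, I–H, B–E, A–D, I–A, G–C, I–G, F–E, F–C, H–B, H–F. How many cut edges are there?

0

The edges on the cycle I-A-D-I are not bridges since each lies on that cycle.
Every edge lies on some cycle, so there are no bridges.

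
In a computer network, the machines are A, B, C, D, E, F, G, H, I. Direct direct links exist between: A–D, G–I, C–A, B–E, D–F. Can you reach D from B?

No

The component containing B is {B, E}, and D is not in it.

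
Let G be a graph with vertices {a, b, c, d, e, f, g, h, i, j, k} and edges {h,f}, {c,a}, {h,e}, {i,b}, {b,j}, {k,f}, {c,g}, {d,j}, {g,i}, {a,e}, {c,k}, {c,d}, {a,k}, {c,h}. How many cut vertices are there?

1

Removing c increases the component count from 1 to 2, so c is a cut vertex.
By contrast removing f leaves 1 component; it is not a cut vertex. No other vertex is a cut vertex either.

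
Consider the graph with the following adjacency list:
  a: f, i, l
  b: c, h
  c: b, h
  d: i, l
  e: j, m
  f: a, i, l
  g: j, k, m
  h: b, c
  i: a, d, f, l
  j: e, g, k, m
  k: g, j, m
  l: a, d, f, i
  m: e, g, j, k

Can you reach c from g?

No

The component containing g is {e, g, j, k, m}, and c is not in it.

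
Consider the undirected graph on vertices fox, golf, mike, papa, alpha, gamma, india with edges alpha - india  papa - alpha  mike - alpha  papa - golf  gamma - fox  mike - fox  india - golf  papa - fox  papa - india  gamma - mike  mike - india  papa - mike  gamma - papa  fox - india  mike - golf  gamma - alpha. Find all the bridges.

The edges on the cycle gamma-papa-golf-india-fox-gamma are not bridges since each lies on that cycle.
Every edge lies on some cycle, so there are no bridges.

none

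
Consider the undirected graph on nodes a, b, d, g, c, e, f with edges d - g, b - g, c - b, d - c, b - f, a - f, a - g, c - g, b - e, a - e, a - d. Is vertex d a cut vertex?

No

Deleting d leaves 1 component (was 1) (its neighbors a, c, g remain connected to each other), so d is not a cut vertex.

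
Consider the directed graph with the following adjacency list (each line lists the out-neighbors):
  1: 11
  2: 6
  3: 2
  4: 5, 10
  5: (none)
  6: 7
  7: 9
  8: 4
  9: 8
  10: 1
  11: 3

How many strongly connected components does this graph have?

2

{1, 2, 3, 4, 6, 7, 8, 9, 10, 11} are all mutually reachable — one SCC of size 10.
{5} is an SCC by itself.
That gives 2 strongly connected components.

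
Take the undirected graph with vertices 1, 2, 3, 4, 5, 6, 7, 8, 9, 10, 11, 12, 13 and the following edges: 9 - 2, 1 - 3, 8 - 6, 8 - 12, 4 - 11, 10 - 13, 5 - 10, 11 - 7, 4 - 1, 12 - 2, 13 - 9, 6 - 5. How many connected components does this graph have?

Starting from 1 we can reach 1, 3, 4, 7, 11. That is one component of size 5.
Starting from 2 we can reach 2, 5, 6, 8, 9, 10, 12, 13. That is one component of size 8.
Total: 2 components.

2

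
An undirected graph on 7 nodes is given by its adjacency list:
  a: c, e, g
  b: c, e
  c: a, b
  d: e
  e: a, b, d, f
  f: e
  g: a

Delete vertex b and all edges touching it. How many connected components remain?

With b gone, the remaining components are: {a, c, d, e, f, g}.
That is 1 component.

1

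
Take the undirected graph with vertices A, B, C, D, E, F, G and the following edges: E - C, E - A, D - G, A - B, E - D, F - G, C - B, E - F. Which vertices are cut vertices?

E

Removing E increases the component count from 1 to 2, so E is a cut vertex.
By contrast removing A leaves 1 component; it is not a cut vertex. No other vertex is a cut vertex either.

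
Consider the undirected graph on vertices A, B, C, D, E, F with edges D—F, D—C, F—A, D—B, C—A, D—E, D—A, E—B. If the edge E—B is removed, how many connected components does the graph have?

1

E and B are still connected via E-D-B, so the component count stays at 1.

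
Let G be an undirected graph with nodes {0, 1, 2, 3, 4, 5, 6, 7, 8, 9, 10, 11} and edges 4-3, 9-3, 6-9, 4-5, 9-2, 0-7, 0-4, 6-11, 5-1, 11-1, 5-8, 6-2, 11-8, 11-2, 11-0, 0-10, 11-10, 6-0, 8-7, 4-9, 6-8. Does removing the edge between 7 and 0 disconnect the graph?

After removing 7-0, the path 7-8-6-0 still connects them, so the edge is not a bridge.

No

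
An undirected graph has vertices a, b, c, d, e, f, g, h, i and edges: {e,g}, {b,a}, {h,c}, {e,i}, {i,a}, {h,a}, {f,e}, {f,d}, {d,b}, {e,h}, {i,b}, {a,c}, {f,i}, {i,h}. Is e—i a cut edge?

No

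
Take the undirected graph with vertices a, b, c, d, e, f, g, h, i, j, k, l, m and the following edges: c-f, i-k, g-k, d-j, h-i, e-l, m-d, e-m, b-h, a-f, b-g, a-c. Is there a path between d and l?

From d we can reach d, e, j, l, m, which includes l.

Yes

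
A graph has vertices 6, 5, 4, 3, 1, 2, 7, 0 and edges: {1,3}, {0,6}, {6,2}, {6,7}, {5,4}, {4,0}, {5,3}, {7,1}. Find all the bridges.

2-6

The edges on the cycle 5-4-0-6-7-1-3-5 are not bridges since each lies on that cycle.
But removing 6–2 disconnects 6 from 2 — this is a bridge.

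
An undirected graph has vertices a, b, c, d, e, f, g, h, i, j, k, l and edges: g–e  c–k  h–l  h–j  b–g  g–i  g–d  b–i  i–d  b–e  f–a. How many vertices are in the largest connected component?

5

Starting from a we can reach a, f. That is one component of size 2.
Starting from c we can reach c, k. That is one component of size 2.
Starting from h we can reach h, j, l. That is one component of size 3.
Starting from b we can reach b, d, e, g, i. That is one component of size 5.
The largest has 5 vertices.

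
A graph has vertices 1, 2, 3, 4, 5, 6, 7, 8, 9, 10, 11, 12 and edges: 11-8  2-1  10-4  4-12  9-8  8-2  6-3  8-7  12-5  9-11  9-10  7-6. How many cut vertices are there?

8

Removing 2 increases the component count from 1 to 2, so 2 is a cut vertex.
Removing 4 increases the component count from 1 to 2, so 4 is a cut vertex.
Removing 6 increases the component count from 1 to 2, so 6 is a cut vertex.
Likewise 7, 8, 9, 10, 12 are cut vertices.
By contrast removing 5 leaves 1 component; it is not a cut vertex. No other vertex is a cut vertex either.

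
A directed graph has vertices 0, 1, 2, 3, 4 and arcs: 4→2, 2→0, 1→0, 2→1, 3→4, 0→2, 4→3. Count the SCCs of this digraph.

2

{0, 1, 2} are all mutually reachable — one SCC of size 3.
{3, 4} are all mutually reachable — one SCC of size 2.
That gives 2 strongly connected components.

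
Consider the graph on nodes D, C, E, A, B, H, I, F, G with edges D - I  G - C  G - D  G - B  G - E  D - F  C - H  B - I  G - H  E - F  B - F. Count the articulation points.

1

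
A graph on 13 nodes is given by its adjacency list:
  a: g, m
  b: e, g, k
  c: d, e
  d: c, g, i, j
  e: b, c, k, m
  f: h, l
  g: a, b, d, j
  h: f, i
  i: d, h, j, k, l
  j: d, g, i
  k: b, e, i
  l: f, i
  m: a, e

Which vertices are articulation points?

i

Removing i increases the component count from 1 to 2, so i is a cut vertex.
By contrast removing f leaves 1 component; it is not a cut vertex. No other vertex is a cut vertex either.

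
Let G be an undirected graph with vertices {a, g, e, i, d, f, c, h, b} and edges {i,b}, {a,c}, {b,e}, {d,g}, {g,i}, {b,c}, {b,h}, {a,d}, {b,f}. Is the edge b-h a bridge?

Yes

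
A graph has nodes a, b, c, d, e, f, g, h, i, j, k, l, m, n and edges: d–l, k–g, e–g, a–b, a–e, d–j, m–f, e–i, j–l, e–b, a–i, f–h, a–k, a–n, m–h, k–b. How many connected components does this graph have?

c is isolated — a component by itself.
Starting from d we can reach d, j, l. That is one component of size 3.
Starting from f we can reach f, h, m. That is one component of size 3.
Starting from a we can reach a, b, e, g, i, k, n. That is one component of size 7.
Total: 4 components.

4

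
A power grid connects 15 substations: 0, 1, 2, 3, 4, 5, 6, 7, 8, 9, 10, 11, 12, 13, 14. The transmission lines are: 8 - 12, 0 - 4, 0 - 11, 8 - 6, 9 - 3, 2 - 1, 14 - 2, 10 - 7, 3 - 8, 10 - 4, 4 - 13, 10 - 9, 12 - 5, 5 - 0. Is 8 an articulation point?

Deleting 8 raises the number of components from 2 to 3, so 8 is a cut vertex.

Yes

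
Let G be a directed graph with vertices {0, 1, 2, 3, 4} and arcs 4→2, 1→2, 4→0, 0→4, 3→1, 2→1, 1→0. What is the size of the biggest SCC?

4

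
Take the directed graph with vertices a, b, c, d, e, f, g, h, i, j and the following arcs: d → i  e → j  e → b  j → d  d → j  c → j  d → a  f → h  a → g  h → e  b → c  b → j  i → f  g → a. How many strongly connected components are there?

2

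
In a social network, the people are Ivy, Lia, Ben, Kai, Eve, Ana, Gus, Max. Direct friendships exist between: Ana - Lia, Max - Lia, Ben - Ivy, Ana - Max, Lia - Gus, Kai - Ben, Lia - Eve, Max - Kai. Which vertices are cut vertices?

Ben, Kai, Lia, Max

Removing Ben increases the component count from 1 to 2, so Ben is a cut vertex.
Removing Kai increases the component count from 1 to 2, so Kai is a cut vertex.
Removing Lia increases the component count from 1 to 3, so Lia is a cut vertex.
Likewise Max is a cut vertex.
By contrast removing Ivy leaves 1 component; it is not a cut vertex. No other vertex is a cut vertex either.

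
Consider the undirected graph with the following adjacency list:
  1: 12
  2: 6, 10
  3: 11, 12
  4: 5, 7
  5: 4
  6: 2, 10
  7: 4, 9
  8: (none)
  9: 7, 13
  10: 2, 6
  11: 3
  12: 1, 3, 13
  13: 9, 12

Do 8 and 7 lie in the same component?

The component containing 8 is {8}, and 7 is not in it.

No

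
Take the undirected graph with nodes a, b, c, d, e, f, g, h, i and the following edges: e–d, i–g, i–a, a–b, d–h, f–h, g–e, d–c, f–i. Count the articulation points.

Removing a increases the component count from 1 to 2, so a is a cut vertex.
Removing d increases the component count from 1 to 2, so d is a cut vertex.
Removing i increases the component count from 1 to 2, so i is a cut vertex.
By contrast removing f leaves 1 component; it is not a cut vertex. No other vertex is a cut vertex either.

3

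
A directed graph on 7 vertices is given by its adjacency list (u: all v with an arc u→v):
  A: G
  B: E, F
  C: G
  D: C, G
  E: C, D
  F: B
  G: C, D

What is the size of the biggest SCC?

3

{C, D, G} are all mutually reachable — one SCC of size 3.
{B, F} are all mutually reachable — one SCC of size 2.
{A} is an SCC by itself.
{E} is an SCC by itself.
The largest has 3 vertices.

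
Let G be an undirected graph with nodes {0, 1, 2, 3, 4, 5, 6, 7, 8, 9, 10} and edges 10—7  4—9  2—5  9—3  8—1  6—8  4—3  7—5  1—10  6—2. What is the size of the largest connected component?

0 is isolated — a component by itself.
Starting from 3 we can reach 3, 4, 9. That is one component of size 3.
Starting from 1 we can reach 1, 2, 5, 6, 7, 8, 10. That is one component of size 7.
The largest has 7 vertices.

7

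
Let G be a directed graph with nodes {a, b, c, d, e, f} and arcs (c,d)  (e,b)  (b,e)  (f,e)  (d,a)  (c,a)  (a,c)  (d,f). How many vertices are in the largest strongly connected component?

{a, c, d} are all mutually reachable — one SCC of size 3.
{b, e} are all mutually reachable — one SCC of size 2.
{f} is an SCC by itself.
The largest has 3 vertices.

3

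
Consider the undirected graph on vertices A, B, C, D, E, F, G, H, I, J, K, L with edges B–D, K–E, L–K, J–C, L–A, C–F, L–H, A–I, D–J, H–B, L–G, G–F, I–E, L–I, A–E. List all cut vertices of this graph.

Removing L increases the component count from 1 to 2, so L is a cut vertex.
By contrast removing G leaves 1 component; it is not a cut vertex. No other vertex is a cut vertex either.

L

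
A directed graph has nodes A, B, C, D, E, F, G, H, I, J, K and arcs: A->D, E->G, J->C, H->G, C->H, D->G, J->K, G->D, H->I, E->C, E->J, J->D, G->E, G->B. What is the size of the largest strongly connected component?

{C, D, E, G, H, J} are all mutually reachable — one SCC of size 6.
{A} is an SCC by itself.
{B} is an SCC by itself.
{I} is an SCC by itself.
{F} is an SCC by itself.
(and 1 more singleton SCC)
The largest has 6 vertices.

6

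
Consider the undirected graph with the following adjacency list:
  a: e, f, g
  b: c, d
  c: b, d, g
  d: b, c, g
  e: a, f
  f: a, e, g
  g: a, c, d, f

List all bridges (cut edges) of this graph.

none

The edges on the cycle g-f-e-a-g are not bridges since each lies on that cycle.
Every edge lies on some cycle, so there are no bridges.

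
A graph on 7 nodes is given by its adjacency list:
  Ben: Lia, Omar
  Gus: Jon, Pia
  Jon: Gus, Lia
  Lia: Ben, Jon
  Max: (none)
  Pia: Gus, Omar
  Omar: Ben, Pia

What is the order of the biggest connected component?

6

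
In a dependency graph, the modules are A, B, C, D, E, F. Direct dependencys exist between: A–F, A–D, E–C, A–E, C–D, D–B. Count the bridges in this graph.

2

The edges on the cycle A-E-C-D-A are not bridges since each lies on that cycle.
But removing D–B disconnects D from B; removing A–F disconnects A from F — these are bridges.
That makes 2 bridges.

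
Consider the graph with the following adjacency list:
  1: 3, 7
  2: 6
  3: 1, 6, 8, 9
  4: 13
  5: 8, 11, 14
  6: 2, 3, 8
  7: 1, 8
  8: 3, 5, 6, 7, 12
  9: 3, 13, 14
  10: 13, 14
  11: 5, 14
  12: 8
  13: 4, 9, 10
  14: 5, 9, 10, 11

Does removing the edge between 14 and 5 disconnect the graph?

No

After removing 14-5, the path 14-11-5 still connects them, so the edge is not a bridge.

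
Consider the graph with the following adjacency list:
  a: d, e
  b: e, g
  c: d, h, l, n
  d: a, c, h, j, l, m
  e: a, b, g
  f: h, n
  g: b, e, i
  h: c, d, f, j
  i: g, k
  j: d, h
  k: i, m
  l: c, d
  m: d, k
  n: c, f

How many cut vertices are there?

Removing d increases the component count from 1 to 2, so d is a cut vertex.
By contrast removing h leaves 1 component; it is not a cut vertex. No other vertex is a cut vertex either.

1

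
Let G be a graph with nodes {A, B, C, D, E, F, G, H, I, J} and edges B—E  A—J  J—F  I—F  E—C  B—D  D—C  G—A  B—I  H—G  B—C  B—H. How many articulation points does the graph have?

Removing B increases the component count from 1 to 2, so B is a cut vertex.
By contrast removing A leaves 1 component; it is not a cut vertex. No other vertex is a cut vertex either.

1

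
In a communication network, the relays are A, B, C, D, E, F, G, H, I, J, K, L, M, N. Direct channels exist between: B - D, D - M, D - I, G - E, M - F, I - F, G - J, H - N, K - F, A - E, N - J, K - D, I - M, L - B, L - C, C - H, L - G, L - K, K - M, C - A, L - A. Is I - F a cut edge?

No

After removing I - F, the path I-M-F still connects them, so the edge is not a bridge.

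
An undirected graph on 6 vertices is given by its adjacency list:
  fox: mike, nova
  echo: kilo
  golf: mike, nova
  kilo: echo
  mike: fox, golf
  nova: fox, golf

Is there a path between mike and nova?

Yes

From mike we can reach fox, golf, mike, nova, which includes nova.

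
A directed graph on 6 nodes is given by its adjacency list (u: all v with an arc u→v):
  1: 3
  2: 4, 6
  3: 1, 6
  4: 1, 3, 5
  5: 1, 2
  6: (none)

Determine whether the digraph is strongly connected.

No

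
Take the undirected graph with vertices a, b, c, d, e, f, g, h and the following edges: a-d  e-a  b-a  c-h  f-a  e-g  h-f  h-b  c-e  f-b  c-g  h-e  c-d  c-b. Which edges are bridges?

none

The edges on the cycle c-h-e-a-b-c are not bridges since each lies on that cycle.
Every edge lies on some cycle, so there are no bridges.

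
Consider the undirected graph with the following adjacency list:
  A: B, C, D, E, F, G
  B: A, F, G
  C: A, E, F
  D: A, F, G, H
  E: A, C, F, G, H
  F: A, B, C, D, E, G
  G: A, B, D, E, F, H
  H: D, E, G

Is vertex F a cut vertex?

No

Deleting F leaves 1 component (was 1) (its neighbors A, B, C, D, E, G remain connected to each other), so F is not a cut vertex.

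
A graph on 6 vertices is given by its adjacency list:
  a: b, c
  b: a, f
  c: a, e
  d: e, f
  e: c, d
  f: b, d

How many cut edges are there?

0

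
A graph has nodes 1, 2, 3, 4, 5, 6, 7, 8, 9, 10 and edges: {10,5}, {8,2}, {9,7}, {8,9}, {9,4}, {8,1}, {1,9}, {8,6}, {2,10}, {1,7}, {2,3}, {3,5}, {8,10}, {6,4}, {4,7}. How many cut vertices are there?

Removing 8 increases the component count from 1 to 2, so 8 is a cut vertex.
By contrast removing 10 leaves 1 component; it is not a cut vertex. No other vertex is a cut vertex either.

1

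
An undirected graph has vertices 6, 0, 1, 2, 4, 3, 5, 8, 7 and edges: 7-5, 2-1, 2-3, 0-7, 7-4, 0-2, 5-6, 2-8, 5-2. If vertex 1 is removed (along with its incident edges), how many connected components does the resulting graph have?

1

With 1 gone, the remaining components are: {0, 2, 3, 4, 5, 6, 7, 8}.
That is 1 component.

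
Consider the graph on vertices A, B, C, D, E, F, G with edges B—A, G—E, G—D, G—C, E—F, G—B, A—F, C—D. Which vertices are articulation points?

G

Removing G increases the component count from 1 to 2, so G is a cut vertex.
By contrast removing D leaves 1 component; it is not a cut vertex. No other vertex is a cut vertex either.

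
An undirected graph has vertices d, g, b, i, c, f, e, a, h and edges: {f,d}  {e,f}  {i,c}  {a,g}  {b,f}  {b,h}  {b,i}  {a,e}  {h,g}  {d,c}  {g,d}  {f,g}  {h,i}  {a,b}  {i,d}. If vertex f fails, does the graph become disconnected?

No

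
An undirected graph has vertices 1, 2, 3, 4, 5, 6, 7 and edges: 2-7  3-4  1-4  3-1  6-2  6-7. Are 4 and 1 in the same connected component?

Yes

From 4 we can reach 1, 3, 4, which includes 1.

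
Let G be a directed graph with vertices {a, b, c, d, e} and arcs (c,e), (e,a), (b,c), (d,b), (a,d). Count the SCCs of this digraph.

1

{a, b, c, d, e} are all mutually reachable — one SCC of size 5.
That gives 1 strongly connected component.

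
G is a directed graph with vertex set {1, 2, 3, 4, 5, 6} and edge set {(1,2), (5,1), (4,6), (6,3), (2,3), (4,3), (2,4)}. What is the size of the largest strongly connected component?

1

{4} is an SCC by itself.
{1} is an SCC by itself.
{3} is an SCC by itself.
{6} is an SCC by itself.
{5} is an SCC by itself.
(and 1 more singleton SCC)
The largest has 1 vertex.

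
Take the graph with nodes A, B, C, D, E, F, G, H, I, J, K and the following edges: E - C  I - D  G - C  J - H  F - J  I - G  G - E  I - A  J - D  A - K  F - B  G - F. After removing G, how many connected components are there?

With G gone, the remaining components are: {C, E}; {A, B, D, F, H, I, J, K}.
That is 2 components.

2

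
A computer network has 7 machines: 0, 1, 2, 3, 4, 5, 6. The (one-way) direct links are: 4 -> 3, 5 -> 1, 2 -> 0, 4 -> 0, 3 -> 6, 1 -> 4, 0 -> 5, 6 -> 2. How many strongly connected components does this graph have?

1

{0, 1, 2, 3, 4, 5, 6} are all mutually reachable — one SCC of size 7.
That gives 1 strongly connected component.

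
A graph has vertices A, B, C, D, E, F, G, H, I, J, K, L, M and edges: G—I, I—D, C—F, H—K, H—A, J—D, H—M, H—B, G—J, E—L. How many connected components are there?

4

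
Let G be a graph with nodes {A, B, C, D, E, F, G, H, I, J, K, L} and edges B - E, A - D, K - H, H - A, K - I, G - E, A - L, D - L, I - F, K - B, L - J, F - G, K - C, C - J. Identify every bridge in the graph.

The edges on the cycle A-D-L-A are not bridges since each lies on that cycle.
Every edge lies on some cycle, so there are no bridges.

none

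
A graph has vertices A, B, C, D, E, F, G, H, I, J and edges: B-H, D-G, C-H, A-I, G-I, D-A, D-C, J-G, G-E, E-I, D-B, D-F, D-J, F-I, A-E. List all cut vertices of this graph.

Removing D increases the component count from 1 to 2, so D is a cut vertex.
By contrast removing E leaves 1 component; it is not a cut vertex. No other vertex is a cut vertex either.

D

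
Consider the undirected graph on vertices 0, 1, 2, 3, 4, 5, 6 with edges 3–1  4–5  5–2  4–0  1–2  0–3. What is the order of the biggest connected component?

6 is isolated — a component by itself.
Starting from 0 we can reach 0, 1, 2, 3, 4, 5. That is one component of size 6.
The largest has 6 vertices.

6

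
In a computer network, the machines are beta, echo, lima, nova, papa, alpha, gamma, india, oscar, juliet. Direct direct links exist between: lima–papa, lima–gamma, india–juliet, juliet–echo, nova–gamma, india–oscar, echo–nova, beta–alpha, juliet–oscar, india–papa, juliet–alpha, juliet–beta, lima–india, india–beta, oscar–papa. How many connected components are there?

1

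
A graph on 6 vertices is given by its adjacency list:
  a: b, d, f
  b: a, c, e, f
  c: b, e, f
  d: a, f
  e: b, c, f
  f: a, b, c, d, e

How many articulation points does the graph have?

0

Removing c, for instance, still leaves 1 component. No single vertex removal increases the component count — the graph has no articulation points.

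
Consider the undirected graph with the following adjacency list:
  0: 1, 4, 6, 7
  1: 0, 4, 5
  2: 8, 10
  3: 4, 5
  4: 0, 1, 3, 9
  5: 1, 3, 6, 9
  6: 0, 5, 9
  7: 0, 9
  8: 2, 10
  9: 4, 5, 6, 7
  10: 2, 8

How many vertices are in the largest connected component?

8

Starting from 2 we can reach 2, 8, 10. That is one component of size 3.
Starting from 0 we can reach 0, 1, 3, 4, 5, 6, 7, 9. That is one component of size 8.
The largest has 8 vertices.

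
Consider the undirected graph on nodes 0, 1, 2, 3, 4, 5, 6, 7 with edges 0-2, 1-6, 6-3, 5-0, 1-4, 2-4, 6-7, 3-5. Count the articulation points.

Removing 6 increases the component count from 1 to 2, so 6 is a cut vertex.
By contrast removing 0 leaves 1 component; it is not a cut vertex. No other vertex is a cut vertex either.

1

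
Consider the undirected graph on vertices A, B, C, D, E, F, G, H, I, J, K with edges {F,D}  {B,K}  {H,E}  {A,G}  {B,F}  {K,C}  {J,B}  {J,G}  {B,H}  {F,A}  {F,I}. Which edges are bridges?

The edges on the cycle J-B-F-A-G-J are not bridges since each lies on that cycle.
But removing D—F disconnects D from F; removing B—K disconnects B from K; removing K—C disconnects K from C; removing F—I disconnects F from I — these are bridges.
In total 6 edges are bridges.

B-H, B-K, C-K, D-F, E-H, F-I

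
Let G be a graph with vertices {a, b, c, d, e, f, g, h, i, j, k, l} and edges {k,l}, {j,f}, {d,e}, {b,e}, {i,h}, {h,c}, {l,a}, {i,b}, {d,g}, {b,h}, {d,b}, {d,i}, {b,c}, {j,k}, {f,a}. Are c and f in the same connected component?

The component containing c is {b, c, d, e, g, h, i}, and f is not in it.

No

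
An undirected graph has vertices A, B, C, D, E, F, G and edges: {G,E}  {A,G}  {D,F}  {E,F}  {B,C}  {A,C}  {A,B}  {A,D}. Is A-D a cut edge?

No

After removing A-D, the path A-G-E-F-D still connects them, so the edge is not a bridge.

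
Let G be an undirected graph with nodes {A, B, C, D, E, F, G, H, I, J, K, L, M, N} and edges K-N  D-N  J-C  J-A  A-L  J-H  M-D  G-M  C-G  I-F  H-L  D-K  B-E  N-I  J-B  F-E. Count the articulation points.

1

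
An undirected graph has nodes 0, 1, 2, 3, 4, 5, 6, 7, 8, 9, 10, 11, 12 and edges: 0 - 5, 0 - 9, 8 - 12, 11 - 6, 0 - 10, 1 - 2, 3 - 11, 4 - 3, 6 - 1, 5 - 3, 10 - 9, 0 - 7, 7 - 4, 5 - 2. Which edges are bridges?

12-8

The edges on the cycle 0-10-9-0 are not bridges since each lies on that cycle.
But removing 8 - 12 disconnects 8 from 12 — this is a bridge.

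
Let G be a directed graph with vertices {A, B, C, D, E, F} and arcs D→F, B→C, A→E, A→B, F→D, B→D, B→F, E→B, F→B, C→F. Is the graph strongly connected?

No

There is no directed path from C to E, so the graph is not strongly connected.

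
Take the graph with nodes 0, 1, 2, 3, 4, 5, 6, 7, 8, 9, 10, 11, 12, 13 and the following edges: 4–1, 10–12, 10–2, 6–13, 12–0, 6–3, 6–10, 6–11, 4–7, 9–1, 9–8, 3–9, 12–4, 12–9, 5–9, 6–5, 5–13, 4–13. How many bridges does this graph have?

The edges on the cycle 6-10-12-4-13-6 are not bridges since each lies on that cycle.
But removing 10–2 disconnects 10 from 2; removing 9–8 disconnects 9 from 8; removing 11–6 disconnects 11 from 6; removing 12–0 disconnects 12 from 0 — these are bridges.
In total 5 edges are bridges.

5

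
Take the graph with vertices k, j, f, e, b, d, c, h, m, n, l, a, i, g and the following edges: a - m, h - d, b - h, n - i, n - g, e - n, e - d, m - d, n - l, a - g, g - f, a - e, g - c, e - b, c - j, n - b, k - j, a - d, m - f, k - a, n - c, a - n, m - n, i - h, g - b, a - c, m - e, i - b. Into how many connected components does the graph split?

1

Starting from a we can reach a, b, c, d, e, f, g, h, i, j, k, l, m, n. That is one component of size 14.
Total: 1 component.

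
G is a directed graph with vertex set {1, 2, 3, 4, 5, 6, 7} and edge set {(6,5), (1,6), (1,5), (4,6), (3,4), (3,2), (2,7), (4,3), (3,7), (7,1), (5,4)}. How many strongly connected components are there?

1

{1, 2, 3, 4, 5, 6, 7} are all mutually reachable — one SCC of size 7.
That gives 1 strongly connected component.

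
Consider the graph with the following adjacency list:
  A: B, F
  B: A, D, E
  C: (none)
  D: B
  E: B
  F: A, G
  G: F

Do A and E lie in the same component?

Yes

From A we can reach A, B, D, E, F, G, which includes E.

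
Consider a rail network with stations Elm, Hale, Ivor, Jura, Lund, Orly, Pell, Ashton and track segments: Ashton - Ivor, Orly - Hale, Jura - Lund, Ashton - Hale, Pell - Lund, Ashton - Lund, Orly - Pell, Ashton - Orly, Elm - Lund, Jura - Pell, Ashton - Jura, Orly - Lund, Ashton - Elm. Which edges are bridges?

Ashton-Ivor

The edges on the cycle Ashton-Elm-Lund-Jura-Ashton are not bridges since each lies on that cycle.
But removing Ashton - Ivor disconnects Ashton from Ivor — this is a bridge.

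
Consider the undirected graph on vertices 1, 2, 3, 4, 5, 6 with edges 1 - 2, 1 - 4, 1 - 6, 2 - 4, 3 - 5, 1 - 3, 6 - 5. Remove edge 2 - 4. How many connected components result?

2 and 4 are still connected via 2-1-4, so the component count stays at 1.

1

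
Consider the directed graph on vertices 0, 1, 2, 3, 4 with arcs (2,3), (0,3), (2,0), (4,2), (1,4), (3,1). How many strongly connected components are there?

1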